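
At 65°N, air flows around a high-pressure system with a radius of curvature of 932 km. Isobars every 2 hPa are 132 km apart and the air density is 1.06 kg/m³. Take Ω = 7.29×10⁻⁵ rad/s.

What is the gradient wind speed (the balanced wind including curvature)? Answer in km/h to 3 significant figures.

43.1 km/h

Coriolis parameter at 65°N:
f = 2Ω sin φ = 2 × 7.29×10⁻⁵ × sin 65° = 1.32×10⁻⁴ s⁻¹
Pressure gradient: |∂P/∂n| = 200 Pa / 132000 m = 1.52×10⁻³ Pa/m
Geostrophic speed: V_g = |∂P/∂n|/(fρ) = 1.52×10⁻³/(1.32×10⁻⁴ × 1.06) = 10.8 m/s
Around a high, pressure-gradient force acts outward with centrifugal, so Coriolis balances both:
fV = (1/ρ)|∂P/∂n| + V²/R  →  V² − fR·V + fR·V_g = 0
With fR = 1.32×10⁻⁴ × 932×10³ m = 123 m/s:
V = [fR − √((fR)² − 4 fR V_g)]/2 = [123 − √(123² − 4×123×10.8)]/2 = 12 m/s
Supergeostrophic (V > V_g = 10.8 m/s), as expected around a high.
Converting: 12 m/s × 3.6 = 43.1 km/h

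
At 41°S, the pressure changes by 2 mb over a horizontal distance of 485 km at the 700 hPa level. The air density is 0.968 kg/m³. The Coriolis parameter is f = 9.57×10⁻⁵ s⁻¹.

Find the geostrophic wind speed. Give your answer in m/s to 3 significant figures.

Pressure gradient: |∂P/∂n| = 200 Pa / 485000 m = 4.12×10⁻⁴ Pa/m
Geostrophic balance (pressure-gradient force = Coriolis force):
V_g = (1/(fρ)) |∂P/∂n| = 4.12×10⁻⁴ / (9.57×10⁻⁵ × 0.968) = 4.45 m/s

4.45 m/s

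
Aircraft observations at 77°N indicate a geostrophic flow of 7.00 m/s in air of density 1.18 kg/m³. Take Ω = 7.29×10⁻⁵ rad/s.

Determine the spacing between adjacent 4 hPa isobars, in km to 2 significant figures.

340 km

Coriolis parameter at 77°N:
f = 2Ω sin φ = 2 × 7.29×10⁻⁵ × sin 77° = 1.42×10⁻⁴ s⁻¹
Geostrophic balance rearranged: |∂P/∂n| = f ρ V_g
|∂P/∂n| = 1.42×10⁻⁴ × 1.18 × 7.00 = 1.17×10⁻³ Pa/m
Isobar spacing: Δn = ΔP/|∂P/∂n| = 400 Pa / 1.17×10⁻³ Pa/m = 340878 m ≈ 340 km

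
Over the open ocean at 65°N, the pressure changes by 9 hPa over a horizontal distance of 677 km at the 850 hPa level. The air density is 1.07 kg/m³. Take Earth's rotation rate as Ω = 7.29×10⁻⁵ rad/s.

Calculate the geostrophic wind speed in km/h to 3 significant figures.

33.8 km/h

Coriolis parameter at 65°N:
f = 2Ω sin φ = 2 × 7.29×10⁻⁵ × sin 65° = 1.32×10⁻⁴ s⁻¹
Pressure gradient: |∂P/∂n| = 900 Pa / 677000 m = 1.33×10⁻³ Pa/m
Geostrophic balance (pressure-gradient force = Coriolis force):
V_g = (1/(fρ)) |∂P/∂n| = 1.33×10⁻³ / (1.32×10⁻⁴ × 1.07) = 9.40 m/s
Converting: 9.40 m/s × 3.6 = 33.8 km/h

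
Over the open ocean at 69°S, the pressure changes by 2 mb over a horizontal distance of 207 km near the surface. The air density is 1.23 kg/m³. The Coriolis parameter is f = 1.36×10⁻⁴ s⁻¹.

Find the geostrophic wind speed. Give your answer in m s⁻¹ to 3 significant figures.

Pressure gradient: |∂P/∂n| = 200 Pa / 207000 m = 9.66×10⁻⁴ Pa/m
Geostrophic balance (pressure-gradient force = Coriolis force):
V_g = (1/(fρ)) |∂P/∂n| = 9.66×10⁻⁴ / (1.36×10⁻⁴ × 1.23) = 5.78 m/s

5.78 m s⁻¹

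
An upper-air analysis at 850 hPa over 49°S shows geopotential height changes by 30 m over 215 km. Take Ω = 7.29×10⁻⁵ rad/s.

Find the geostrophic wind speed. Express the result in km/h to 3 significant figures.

44.8 km/h

Coriolis parameter at 49°S:
f = 2Ω sin φ = 2 × 7.29×10⁻⁵ × sin 49° = 1.10×10⁻⁴ s⁻¹
Height gradient: |∂Z/∂n| = 30 m / 215000 m = 1.40×10⁻⁴
On a pressure surface, geostrophic balance gives V_g = (g/f)|∂Z/∂n|:
V_g = 9.81 × 1.40×10⁻⁴ / 1.10×10⁻⁴ = 12.4 m/s
Converting: 12.4 m/s × 3.6 = 44.8 km/h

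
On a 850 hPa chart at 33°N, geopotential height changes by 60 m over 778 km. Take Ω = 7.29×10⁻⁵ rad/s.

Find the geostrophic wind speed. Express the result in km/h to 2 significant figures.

Coriolis parameter at 33°N:
f = 2Ω sin φ = 2 × 7.29×10⁻⁵ × sin 33° = 7.94×10⁻⁵ s⁻¹
Height gradient: |∂Z/∂n| = 60 m / 778000 m = 7.71×10⁻⁵
On a pressure surface, geostrophic balance gives V_g = (g/f)|∂Z/∂n|:
V_g = 9.81 × 7.71×10⁻⁵ / 7.94×10⁻⁵ = 9.53 m/s
Converting: 9.53 m/s × 3.6 = 34 km/h

34 km/h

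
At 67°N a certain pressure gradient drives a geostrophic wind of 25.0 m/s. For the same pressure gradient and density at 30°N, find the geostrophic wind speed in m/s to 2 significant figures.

46 m/s

With the same pressure gradient and density, V_g ∝ 1/f ∝ 1/sin φ.
V₂ = V₁ · sin φ₁ / sin φ₂ = 25.0 × sin 67° / sin 30°
V₂ = 25.0 × 0.9205/0.5000 = 46 m/s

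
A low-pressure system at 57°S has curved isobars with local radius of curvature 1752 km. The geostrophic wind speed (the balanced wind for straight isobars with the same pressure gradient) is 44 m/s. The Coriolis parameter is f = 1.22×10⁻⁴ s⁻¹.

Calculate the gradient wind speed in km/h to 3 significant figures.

Around a low, centrifugal force acts outward with Coriolis, so pressure-gradient force balances both:
(1/ρ)|∂P/∂n| = fV + V²/R  →  V² + fR·V − fR·V_g = 0
With fR = 1.22×10⁻⁴ × 1752×10³ m = 214 m/s:
V = [−fR + √((fR)² + 4 fR V_g)]/2 = [−214 + √(214² + 4×214×44)]/2 = 37.4 m/s
Subgeostrophic (V < V_g = 44 m/s), as expected around a low.
Converting: 37.4 m/s × 3.6 = 135 km/h

135 km/h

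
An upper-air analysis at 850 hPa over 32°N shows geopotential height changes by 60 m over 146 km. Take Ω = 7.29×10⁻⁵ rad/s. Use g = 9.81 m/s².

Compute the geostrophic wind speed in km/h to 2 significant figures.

190 km/h

Coriolis parameter at 32°N:
f = 2Ω sin φ = 2 × 7.29×10⁻⁵ × sin 32° = 7.73×10⁻⁵ s⁻¹
Height gradient: |∂Z/∂n| = 60 m / 146000 m = 4.11×10⁻⁴
On a pressure surface, geostrophic balance gives V_g = (g/f)|∂Z/∂n|:
V_g = 9.81 × 4.11×10⁻⁴ / 7.73×10⁻⁵ = 52.2 m/s
Converting: 52.2 m/s × 3.6 = 190 km/h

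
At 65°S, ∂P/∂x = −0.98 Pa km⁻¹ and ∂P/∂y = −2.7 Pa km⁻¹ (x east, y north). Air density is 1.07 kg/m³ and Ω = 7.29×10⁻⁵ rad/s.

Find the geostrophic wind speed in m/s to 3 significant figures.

20.3 m/s

Coriolis parameter at 65°S:
f = 2Ω sin φ = 2 × 7.29×10⁻⁵ × sin 65° = 1.32×10⁻⁴ s⁻¹
In the Southern Hemisphere f is negative: f = −1.32×10⁻⁴ s⁻¹.
Component geostrophic relations (x east, y north):
u_g = −(1/(fρ)) ∂P/∂y,  v_g = (1/(fρ)) ∂P/∂x
u_g = −(−2.7×10⁻³)/(−1.32×10⁻⁴ × 1.07) = −19.1 m/s;  v_g = (−0.98×10⁻³)/(−1.32×10⁻⁴ × 1.07) = 6.93 m/s
|V_g| = √(u_g² + v_g²) = 20.3 m/s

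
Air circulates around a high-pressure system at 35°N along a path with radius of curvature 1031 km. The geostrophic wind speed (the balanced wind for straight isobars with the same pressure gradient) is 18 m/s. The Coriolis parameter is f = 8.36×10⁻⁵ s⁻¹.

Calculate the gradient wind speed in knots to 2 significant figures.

50 knots

Around a high, pressure-gradient force acts outward with centrifugal, so Coriolis balances both:
fV = (1/ρ)|∂P/∂n| + V²/R  →  V² − fR·V + fR·V_g = 0
With fR = 8.36×10⁻⁵ × 1031×10³ m = 86.2 m/s:
V = [fR − √((fR)² − 4 fR V_g)]/2 = [86.2 − √(86.2² − 4×86.2×18)]/2 = 25.6 m/s
Supergeostrophic (V > V_g = 18 m/s), as expected around a high.
Converting: 25.6 m/s × 1.944 = 50 knots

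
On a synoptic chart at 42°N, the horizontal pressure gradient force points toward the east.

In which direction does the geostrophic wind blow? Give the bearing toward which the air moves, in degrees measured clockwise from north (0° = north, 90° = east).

The pressure-gradient force points toward the east (bearing 090°).
Geostrophic balance: in the Northern Hemisphere the Coriolis force deflects motion to the right, so the geostrophic wind blows 90° to the right of the pressure-gradient force (low pressure on the left).
Rotating 090° by 90° clockwise gives 180° — the wind blows toward the south.

180°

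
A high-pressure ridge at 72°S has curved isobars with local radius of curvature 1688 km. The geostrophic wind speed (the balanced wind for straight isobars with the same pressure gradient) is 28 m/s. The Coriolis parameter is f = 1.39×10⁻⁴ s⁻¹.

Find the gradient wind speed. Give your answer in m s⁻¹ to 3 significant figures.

32.5 m s⁻¹

Around a high, pressure-gradient force acts outward with centrifugal, so Coriolis balances both:
fV = (1/ρ)|∂P/∂n| + V²/R  →  V² − fR·V + fR·V_g = 0
With fR = 1.39×10⁻⁴ × 1688×10³ m = 235 m/s:
V = [fR − √((fR)² − 4 fR V_g)]/2 = [235 − √(235² − 4×235×28)]/2 = 32.5 m/s
Supergeostrophic (V > V_g = 28 m/s), as expected around a high.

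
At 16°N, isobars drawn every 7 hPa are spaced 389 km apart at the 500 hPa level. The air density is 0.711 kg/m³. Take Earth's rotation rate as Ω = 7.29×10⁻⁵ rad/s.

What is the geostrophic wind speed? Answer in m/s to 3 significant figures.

63.0 m/s

Coriolis parameter at 16°N:
f = 2Ω sin φ = 2 × 7.29×10⁻⁵ × sin 16° = 4.02×10⁻⁵ s⁻¹
Pressure gradient: |∂P/∂n| = 700 Pa / 389000 m = 1.80×10⁻³ Pa/m
Geostrophic balance (pressure-gradient force = Coriolis force):
V_g = (1/(fρ)) |∂P/∂n| = 1.80×10⁻³ / (4.02×10⁻⁵ × 0.711) = 63.0 m/s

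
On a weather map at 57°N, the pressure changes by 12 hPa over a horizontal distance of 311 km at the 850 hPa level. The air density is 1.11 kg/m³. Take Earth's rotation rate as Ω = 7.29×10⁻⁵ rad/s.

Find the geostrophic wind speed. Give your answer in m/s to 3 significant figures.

Coriolis parameter at 57°N:
f = 2Ω sin φ = 2 × 7.29×10⁻⁵ × sin 57° = 1.22×10⁻⁴ s⁻¹
Pressure gradient: |∂P/∂n| = 1200 Pa / 311000 m = 3.86×10⁻³ Pa/m
Geostrophic balance (pressure-gradient force = Coriolis force):
V_g = (1/(fρ)) |∂P/∂n| = 3.86×10⁻³ / (1.22×10⁻⁴ × 1.11) = 28.4 m/s

28.4 m/s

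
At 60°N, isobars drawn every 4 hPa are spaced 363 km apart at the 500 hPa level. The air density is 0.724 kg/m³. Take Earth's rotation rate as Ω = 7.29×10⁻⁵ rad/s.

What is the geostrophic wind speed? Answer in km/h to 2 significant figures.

Coriolis parameter at 60°N:
f = 2Ω sin φ = 2 × 7.29×10⁻⁵ × sin 60° = 1.26×10⁻⁴ s⁻¹
Pressure gradient: |∂P/∂n| = 400 Pa / 363000 m = 1.10×10⁻³ Pa/m
Geostrophic balance (pressure-gradient force = Coriolis force):
V_g = (1/(fρ)) |∂P/∂n| = 1.10×10⁻³ / (1.26×10⁻⁴ × 0.724) = 12.1 m/s
Converting: 12.1 m/s × 3.6 = 43 km/h

43 km/h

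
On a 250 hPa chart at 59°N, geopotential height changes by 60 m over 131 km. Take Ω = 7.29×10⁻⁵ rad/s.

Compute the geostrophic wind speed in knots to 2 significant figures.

Coriolis parameter at 59°N:
f = 2Ω sin φ = 2 × 7.29×10⁻⁵ × sin 59° = 1.25×10⁻⁴ s⁻¹
Height gradient: |∂Z/∂n| = 60 m / 131000 m = 4.58×10⁻⁴
On a pressure surface, geostrophic balance gives V_g = (g/f)|∂Z/∂n|:
V_g = 9.81 × 4.58×10⁻⁴ / 1.25×10⁻⁴ = 36.0 m/s
Converting: 36.0 m/s × 1.944 = 70 knots

70 knots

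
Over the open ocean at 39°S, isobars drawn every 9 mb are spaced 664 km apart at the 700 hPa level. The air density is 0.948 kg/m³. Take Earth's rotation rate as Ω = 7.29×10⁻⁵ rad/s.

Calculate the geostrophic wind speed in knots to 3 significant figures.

30.3 knots

Coriolis parameter at 39°S:
f = 2Ω sin φ = 2 × 7.29×10⁻⁵ × sin 39° = 9.18×10⁻⁵ s⁻¹
Pressure gradient: |∂P/∂n| = 900 Pa / 664000 m = 1.36×10⁻³ Pa/m
Geostrophic balance (pressure-gradient force = Coriolis force):
V_g = (1/(fρ)) |∂P/∂n| = 1.36×10⁻³ / (9.18×10⁻⁵ × 0.948) = 15.6 m/s
Converting: 15.6 m/s × 1.944 = 30.3 knots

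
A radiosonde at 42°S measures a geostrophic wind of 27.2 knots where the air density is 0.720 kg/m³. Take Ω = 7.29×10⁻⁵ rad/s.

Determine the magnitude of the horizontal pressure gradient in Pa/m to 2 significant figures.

Coriolis parameter at 42°S:
f = 2Ω sin φ = 2 × 7.29×10⁻⁵ × sin 42° = 9.76×10⁻⁵ s⁻¹
Wind speed in SI: 27.2 knots = 14.0 m/s
Geostrophic balance rearranged: |∂P/∂n| = f ρ V_g
|∂P/∂n| = 9.76×10⁻⁵ × 0.720 × 14.0 = 9.83×10⁻⁴ Pa/m

9.8×10⁻⁴ Pa/m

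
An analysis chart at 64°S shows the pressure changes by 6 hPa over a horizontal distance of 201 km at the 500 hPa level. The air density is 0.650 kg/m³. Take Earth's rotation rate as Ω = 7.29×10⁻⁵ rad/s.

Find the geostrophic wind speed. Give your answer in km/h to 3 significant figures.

126 km/h

Coriolis parameter at 64°S:
f = 2Ω sin φ = 2 × 7.29×10⁻⁵ × sin 64° = 1.31×10⁻⁴ s⁻¹
Pressure gradient: |∂P/∂n| = 600 Pa / 201000 m = 2.99×10⁻³ Pa/m
Geostrophic balance (pressure-gradient force = Coriolis force):
V_g = (1/(fρ)) |∂P/∂n| = 2.99×10⁻³ / (1.31×10⁻⁴ × 0.650) = 35.0 m/s
Converting: 35.0 m/s × 3.6 = 126 km/h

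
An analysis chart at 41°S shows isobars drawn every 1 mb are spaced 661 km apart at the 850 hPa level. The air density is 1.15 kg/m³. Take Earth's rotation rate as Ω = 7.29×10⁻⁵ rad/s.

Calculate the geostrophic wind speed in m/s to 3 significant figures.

Coriolis parameter at 41°S:
f = 2Ω sin φ = 2 × 7.29×10⁻⁵ × sin 41° = 9.57×10⁻⁵ s⁻¹
Pressure gradient: |∂P/∂n| = 100 Pa / 661000 m = 1.51×10⁻⁴ Pa/m
Geostrophic balance (pressure-gradient force = Coriolis force):
V_g = (1/(fρ)) |∂P/∂n| = 1.51×10⁻⁴ / (9.57×10⁻⁵ × 1.15) = 1.38 m/s

1.38 m/s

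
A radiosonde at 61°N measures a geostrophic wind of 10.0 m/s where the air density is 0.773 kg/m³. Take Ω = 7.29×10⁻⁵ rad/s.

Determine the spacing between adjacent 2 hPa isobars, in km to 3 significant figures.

Coriolis parameter at 61°N:
f = 2Ω sin φ = 2 × 7.29×10⁻⁵ × sin 61° = 1.28×10⁻⁴ s⁻¹
Geostrophic balance rearranged: |∂P/∂n| = f ρ V_g
|∂P/∂n| = 1.28×10⁻⁴ × 0.773 × 10.0 = 9.86×10⁻⁴ Pa/m
Isobar spacing: Δn = ΔP/|∂P/∂n| = 200 Pa / 9.86×10⁻⁴ Pa/m = 202896 m ≈ 203 km

203 km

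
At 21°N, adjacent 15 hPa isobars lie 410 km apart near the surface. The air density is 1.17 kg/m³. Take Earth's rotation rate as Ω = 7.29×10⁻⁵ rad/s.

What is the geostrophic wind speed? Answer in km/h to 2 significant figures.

220 km/h

Coriolis parameter at 21°N:
f = 2Ω sin φ = 2 × 7.29×10⁻⁵ × sin 21° = 5.23×10⁻⁵ s⁻¹
Pressure gradient: |∂P/∂n| = 1500 Pa / 410000 m = 3.66×10⁻³ Pa/m
Geostrophic balance (pressure-gradient force = Coriolis force):
V_g = (1/(fρ)) |∂P/∂n| = 3.66×10⁻³ / (5.23×10⁻⁵ × 1.17) = 59.8 m/s
Converting: 59.8 m/s × 3.6 = 220 km/h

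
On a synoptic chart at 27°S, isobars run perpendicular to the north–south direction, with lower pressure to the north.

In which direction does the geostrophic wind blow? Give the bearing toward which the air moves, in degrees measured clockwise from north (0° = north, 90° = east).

270°

The pressure-gradient force points toward the north (bearing 000°).
Geostrophic balance: in the Southern Hemisphere the Coriolis force deflects motion to the left, so the geostrophic wind blows 90° to the left of the pressure-gradient force (low pressure on the right).
Rotating 000° by 90° counterclockwise gives 270° — the wind blows toward the west.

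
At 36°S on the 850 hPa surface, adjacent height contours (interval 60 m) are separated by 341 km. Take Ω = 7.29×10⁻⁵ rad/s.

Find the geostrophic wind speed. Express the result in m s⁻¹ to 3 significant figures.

Coriolis parameter at 36°S:
f = 2Ω sin φ = 2 × 7.29×10⁻⁵ × sin 36° = 8.57×10⁻⁵ s⁻¹
Height gradient: |∂Z/∂n| = 60 m / 341000 m = 1.76×10⁻⁴
On a pressure surface, geostrophic balance gives V_g = (g/f)|∂Z/∂n|:
V_g = 9.81 × 1.76×10⁻⁴ / 8.57×10⁻⁵ = 20.1 m/s

20.1 m s⁻¹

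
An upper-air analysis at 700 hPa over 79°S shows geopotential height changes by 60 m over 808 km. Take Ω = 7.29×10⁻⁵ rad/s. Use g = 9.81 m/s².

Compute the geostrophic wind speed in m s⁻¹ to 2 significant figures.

Coriolis parameter at 79°S:
f = 2Ω sin φ = 2 × 7.29×10⁻⁵ × sin 79° = 1.43×10⁻⁴ s⁻¹
Height gradient: |∂Z/∂n| = 60 m / 808000 m = 7.43×10⁻⁵
On a pressure surface, geostrophic balance gives V_g = (g/f)|∂Z/∂n|:
V_g = 9.81 × 7.43×10⁻⁵ / 1.43×10⁻⁴ = 5.09 m/s

5.1 m s⁻¹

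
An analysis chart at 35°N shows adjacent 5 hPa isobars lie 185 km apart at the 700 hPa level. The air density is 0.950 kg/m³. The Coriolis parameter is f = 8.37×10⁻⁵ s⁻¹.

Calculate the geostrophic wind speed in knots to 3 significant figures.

Pressure gradient: |∂P/∂n| = 500 Pa / 185000 m = 2.70×10⁻³ Pa/m
Geostrophic balance (pressure-gradient force = Coriolis force):
V_g = (1/(fρ)) |∂P/∂n| = 2.70×10⁻³ / (8.37×10⁻⁵ × 0.950) = 34.0 m/s
Converting: 34.0 m/s × 1.944 = 66.1 knots

66.1 knots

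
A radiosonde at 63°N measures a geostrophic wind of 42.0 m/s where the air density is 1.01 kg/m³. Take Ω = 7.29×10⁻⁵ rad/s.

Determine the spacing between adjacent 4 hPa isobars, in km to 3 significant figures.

72.6 km

Coriolis parameter at 63°N:
f = 2Ω sin φ = 2 × 7.29×10⁻⁵ × sin 63° = 1.30×10⁻⁴ s⁻¹
Geostrophic balance rearranged: |∂P/∂n| = f ρ V_g
|∂P/∂n| = 1.30×10⁻⁴ × 1.01 × 42.0 = 5.51×10⁻³ Pa/m
Isobar spacing: Δn = ΔP/|∂P/∂n| = 400 Pa / 5.51×10⁻³ Pa/m = 72586 m ≈ 72.6 km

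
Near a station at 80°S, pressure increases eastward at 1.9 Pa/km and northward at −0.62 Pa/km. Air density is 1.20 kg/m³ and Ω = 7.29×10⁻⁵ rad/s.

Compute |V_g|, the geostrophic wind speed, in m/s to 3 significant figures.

Coriolis parameter at 80°S:
f = 2Ω sin φ = 2 × 7.29×10⁻⁵ × sin 80° = 1.44×10⁻⁴ s⁻¹
In the Southern Hemisphere f is negative: f = −1.44×10⁻⁴ s⁻¹.
Component geostrophic relations (x east, y north):
u_g = −(1/(fρ)) ∂P/∂y,  v_g = (1/(fρ)) ∂P/∂x
u_g = −(−0.62×10⁻³)/(−1.44×10⁻⁴ × 1.20) = −3.60 m/s;  v_g = (1.9×10⁻³)/(−1.44×10⁻⁴ × 1.20) = −11.0 m/s
|V_g| = √(u_g² + v_g²) = 11.6 m/s

11.6 m/s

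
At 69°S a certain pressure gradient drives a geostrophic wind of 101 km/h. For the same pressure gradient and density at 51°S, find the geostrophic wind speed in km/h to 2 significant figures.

With the same pressure gradient and density, V_g ∝ 1/f ∝ 1/sin φ.
V₂ = V₁ · sin φ₁ / sin φ₂ = 101 × sin 69° / sin 51°
V₂ = 101 × 0.9336/0.7771 = 120 km/h

120 km/h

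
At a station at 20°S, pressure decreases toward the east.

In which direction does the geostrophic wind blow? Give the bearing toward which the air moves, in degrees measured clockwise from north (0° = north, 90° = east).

The pressure-gradient force points toward the east (bearing 090°).
Geostrophic balance: in the Southern Hemisphere the Coriolis force deflects motion to the left, so the geostrophic wind blows 90° to the left of the pressure-gradient force (low pressure on the right).
Rotating 090° by 90° counterclockwise gives 000° — the wind blows toward the north.

000°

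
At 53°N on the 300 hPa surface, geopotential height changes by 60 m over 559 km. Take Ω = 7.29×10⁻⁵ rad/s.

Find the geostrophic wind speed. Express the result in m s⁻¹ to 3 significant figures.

9.04 m s⁻¹

Coriolis parameter at 53°N:
f = 2Ω sin φ = 2 × 7.29×10⁻⁵ × sin 53° = 1.16×10⁻⁴ s⁻¹
Height gradient: |∂Z/∂n| = 60 m / 559000 m = 1.07×10⁻⁴
On a pressure surface, geostrophic balance gives V_g = (g/f)|∂Z/∂n|:
V_g = 9.81 × 1.07×10⁻⁴ / 1.16×10⁻⁴ = 9.04 m/s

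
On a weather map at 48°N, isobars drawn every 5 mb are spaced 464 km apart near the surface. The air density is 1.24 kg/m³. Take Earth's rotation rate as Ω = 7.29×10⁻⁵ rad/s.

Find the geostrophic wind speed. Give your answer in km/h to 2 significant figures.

Coriolis parameter at 48°N:
f = 2Ω sin φ = 2 × 7.29×10⁻⁵ × sin 48° = 1.08×10⁻⁴ s⁻¹
Pressure gradient: |∂P/∂n| = 500 Pa / 464000 m = 1.08×10⁻³ Pa/m
Geostrophic balance (pressure-gradient force = Coriolis force):
V_g = (1/(fρ)) |∂P/∂n| = 1.08×10⁻³ / (1.08×10⁻⁴ × 1.24) = 8.02 m/s
Converting: 8.02 m/s × 3.6 = 29 km/h

29 km/h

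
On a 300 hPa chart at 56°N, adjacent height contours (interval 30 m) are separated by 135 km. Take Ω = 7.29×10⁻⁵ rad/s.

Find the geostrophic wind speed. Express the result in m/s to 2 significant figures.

Coriolis parameter at 56°N:
f = 2Ω sin φ = 2 × 7.29×10⁻⁵ × sin 56° = 1.21×10⁻⁴ s⁻¹
Height gradient: |∂Z/∂n| = 30 m / 135000 m = 2.22×10⁻⁴
On a pressure surface, geostrophic balance gives V_g = (g/f)|∂Z/∂n|:
V_g = 9.81 × 2.22×10⁻⁴ / 1.21×10⁻⁴ = 18.0 m/s

18 m/s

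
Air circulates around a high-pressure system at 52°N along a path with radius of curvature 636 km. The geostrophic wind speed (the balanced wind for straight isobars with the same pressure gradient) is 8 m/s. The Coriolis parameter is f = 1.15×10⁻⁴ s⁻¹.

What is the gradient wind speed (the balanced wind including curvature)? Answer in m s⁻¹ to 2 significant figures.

9.1 m s⁻¹

Around a high, pressure-gradient force acts outward with centrifugal, so Coriolis balances both:
fV = (1/ρ)|∂P/∂n| + V²/R  →  V² − fR·V + fR·V_g = 0
With fR = 1.15×10⁻⁴ × 636×10³ m = 73.1 m/s:
V = [fR − √((fR)² − 4 fR V_g)]/2 = [73.1 − √(73.1² − 4×73.1×8)]/2 = 9.14 m/s
Supergeostrophic (V > V_g = 8 m/s), as expected around a high.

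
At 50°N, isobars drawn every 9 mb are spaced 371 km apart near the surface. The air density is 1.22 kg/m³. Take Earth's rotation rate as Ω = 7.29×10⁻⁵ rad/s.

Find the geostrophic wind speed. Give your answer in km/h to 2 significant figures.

64 km/h

Coriolis parameter at 50°N:
f = 2Ω sin φ = 2 × 7.29×10⁻⁵ × sin 50° = 1.12×10⁻⁴ s⁻¹
Pressure gradient: |∂P/∂n| = 900 Pa / 371000 m = 2.43×10⁻³ Pa/m
Geostrophic balance (pressure-gradient force = Coriolis force):
V_g = (1/(fρ)) |∂P/∂n| = 2.43×10⁻³ / (1.12×10⁻⁴ × 1.22) = 17.8 m/s
Converting: 17.8 m/s × 3.6 = 64 km/h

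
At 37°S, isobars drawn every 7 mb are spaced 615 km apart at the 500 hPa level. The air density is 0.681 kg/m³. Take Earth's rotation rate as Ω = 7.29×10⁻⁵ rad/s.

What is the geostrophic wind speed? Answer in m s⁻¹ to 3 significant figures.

Coriolis parameter at 37°S:
f = 2Ω sin φ = 2 × 7.29×10⁻⁵ × sin 37° = 8.77×10⁻⁵ s⁻¹
Pressure gradient: |∂P/∂n| = 700 Pa / 615000 m = 1.14×10⁻³ Pa/m
Geostrophic balance (pressure-gradient force = Coriolis force):
V_g = (1/(fρ)) |∂P/∂n| = 1.14×10⁻³ / (8.77×10⁻⁵ × 0.681) = 19.0 m/s

19.0 m s⁻¹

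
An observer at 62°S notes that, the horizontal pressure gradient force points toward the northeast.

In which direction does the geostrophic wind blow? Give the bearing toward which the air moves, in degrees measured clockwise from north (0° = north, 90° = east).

The pressure-gradient force points toward the northeast (bearing 045°).
Geostrophic balance: in the Southern Hemisphere the Coriolis force deflects motion to the left, so the geostrophic wind blows 90° to the left of the pressure-gradient force (low pressure on the right).
Rotating 045° by 90° counterclockwise gives 315° — the wind blows toward the northwest.

315°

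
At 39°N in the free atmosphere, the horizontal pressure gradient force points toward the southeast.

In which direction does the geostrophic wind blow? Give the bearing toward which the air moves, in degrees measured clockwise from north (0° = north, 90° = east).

The pressure-gradient force points toward the southeast (bearing 135°).
Geostrophic balance: in the Northern Hemisphere the Coriolis force deflects motion to the right, so the geostrophic wind blows 90° to the right of the pressure-gradient force (low pressure on the left).
Rotating 135° by 90° clockwise gives 225° — the wind blows toward the southwest.

225°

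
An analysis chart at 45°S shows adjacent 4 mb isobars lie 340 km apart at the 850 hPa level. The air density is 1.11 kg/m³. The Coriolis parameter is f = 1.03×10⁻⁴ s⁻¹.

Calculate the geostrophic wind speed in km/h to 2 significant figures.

Pressure gradient: |∂P/∂n| = 400 Pa / 340000 m = 1.18×10⁻³ Pa/m
Geostrophic balance (pressure-gradient force = Coriolis force):
V_g = (1/(fρ)) |∂P/∂n| = 1.18×10⁻³ / (1.03×10⁻⁴ × 1.11) = 10.3 m/s
Converting: 10.3 m/s × 3.6 = 37 km/h

37 km/h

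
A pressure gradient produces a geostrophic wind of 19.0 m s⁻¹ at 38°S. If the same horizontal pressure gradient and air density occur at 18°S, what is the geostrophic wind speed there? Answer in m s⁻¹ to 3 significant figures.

37.9 m s⁻¹

With the same pressure gradient and density, V_g ∝ 1/f ∝ 1/sin φ.
V₂ = V₁ · sin φ₁ / sin φ₂ = 19.0 × sin 38° / sin 18°
V₂ = 19.0 × 0.6157/0.3090 = 37.9 m s⁻¹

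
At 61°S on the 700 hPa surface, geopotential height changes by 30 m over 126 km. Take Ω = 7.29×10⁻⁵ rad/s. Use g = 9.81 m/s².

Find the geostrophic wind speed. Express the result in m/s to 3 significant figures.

Coriolis parameter at 61°S:
f = 2Ω sin φ = 2 × 7.29×10⁻⁵ × sin 61° = 1.28×10⁻⁴ s⁻¹
Height gradient: |∂Z/∂n| = 30 m / 126000 m = 2.38×10⁻⁴
On a pressure surface, geostrophic balance gives V_g = (g/f)|∂Z/∂n|:
V_g = 9.81 × 2.38×10⁻⁴ / 1.28×10⁻⁴ = 18.3 m/s

18.3 m/s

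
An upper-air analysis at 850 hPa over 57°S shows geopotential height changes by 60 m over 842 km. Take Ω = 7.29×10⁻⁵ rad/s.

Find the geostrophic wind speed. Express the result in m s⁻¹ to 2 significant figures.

5.7 m s⁻¹

Coriolis parameter at 57°S:
f = 2Ω sin φ = 2 × 7.29×10⁻⁵ × sin 57° = 1.22×10⁻⁴ s⁻¹
Height gradient: |∂Z/∂n| = 60 m / 842000 m = 7.13×10⁻⁵
On a pressure surface, geostrophic balance gives V_g = (g/f)|∂Z/∂n|:
V_g = 9.81 × 7.13×10⁻⁵ / 1.22×10⁻⁴ = 5.72 m/s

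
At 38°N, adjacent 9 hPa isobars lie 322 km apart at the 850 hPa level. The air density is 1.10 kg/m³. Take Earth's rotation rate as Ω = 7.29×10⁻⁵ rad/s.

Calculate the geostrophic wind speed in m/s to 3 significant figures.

28.3 m/s

Coriolis parameter at 38°N:
f = 2Ω sin φ = 2 × 7.29×10⁻⁵ × sin 38° = 8.98×10⁻⁵ s⁻¹
Pressure gradient: |∂P/∂n| = 900 Pa / 322000 m = 2.80×10⁻³ Pa/m
Geostrophic balance (pressure-gradient force = Coriolis force):
V_g = (1/(fρ)) |∂P/∂n| = 2.80×10⁻³ / (8.98×10⁻⁵ × 1.10) = 28.3 m/s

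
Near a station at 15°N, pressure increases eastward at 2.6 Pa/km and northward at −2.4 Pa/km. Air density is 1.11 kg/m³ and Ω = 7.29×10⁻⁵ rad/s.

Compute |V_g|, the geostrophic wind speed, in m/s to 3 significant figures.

Coriolis parameter at 15°N:
f = 2Ω sin φ = 2 × 7.29×10⁻⁵ × sin 15° = 3.77×10⁻⁵ s⁻¹
Component geostrophic relations (x east, y north):
u_g = −(1/(fρ)) ∂P/∂y,  v_g = (1/(fρ)) ∂P/∂x
u_g = −(−2.4×10⁻³)/(3.77×10⁻⁵ × 1.11) = 57.3 m/s;  v_g = (2.6×10⁻³)/(3.77×10⁻⁵ × 1.11) = 62.1 m/s
|V_g| = √(u_g² + v_g²) = 84.5 m/s

84.5 m/s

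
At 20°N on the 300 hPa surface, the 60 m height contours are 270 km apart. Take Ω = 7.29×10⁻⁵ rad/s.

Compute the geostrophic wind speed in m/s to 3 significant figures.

43.7 m/s

Coriolis parameter at 20°N:
f = 2Ω sin φ = 2 × 7.29×10⁻⁵ × sin 20° = 4.99×10⁻⁵ s⁻¹
Height gradient: |∂Z/∂n| = 60 m / 270000 m = 2.22×10⁻⁴
On a pressure surface, geostrophic balance gives V_g = (g/f)|∂Z/∂n|:
V_g = 9.81 × 2.22×10⁻⁴ / 4.99×10⁻⁵ = 43.7 m/s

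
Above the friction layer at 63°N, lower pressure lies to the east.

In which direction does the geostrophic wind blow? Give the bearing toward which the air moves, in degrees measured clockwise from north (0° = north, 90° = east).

The pressure-gradient force points toward the east (bearing 090°).
Geostrophic balance: in the Northern Hemisphere the Coriolis force deflects motion to the right, so the geostrophic wind blows 90° to the right of the pressure-gradient force (low pressure on the left).
Rotating 090° by 90° clockwise gives 180° — the wind blows toward the south.

180°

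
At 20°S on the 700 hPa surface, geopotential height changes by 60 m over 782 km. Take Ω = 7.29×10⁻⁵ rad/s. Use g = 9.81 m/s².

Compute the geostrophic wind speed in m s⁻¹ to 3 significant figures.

Coriolis parameter at 20°S:
f = 2Ω sin φ = 2 × 7.29×10⁻⁵ × sin 20° = 4.99×10⁻⁵ s⁻¹
Height gradient: |∂Z/∂n| = 60 m / 782000 m = 7.67×10⁻⁵
On a pressure surface, geostrophic balance gives V_g = (g/f)|∂Z/∂n|:
V_g = 9.81 × 7.67×10⁻⁵ / 4.99×10⁻⁵ = 15.1 m/s

15.1 m s⁻¹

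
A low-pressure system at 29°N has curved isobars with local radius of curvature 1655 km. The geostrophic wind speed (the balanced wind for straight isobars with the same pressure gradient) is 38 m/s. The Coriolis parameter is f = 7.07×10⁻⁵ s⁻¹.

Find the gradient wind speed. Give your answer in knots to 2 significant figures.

Around a low, centrifugal force acts outward with Coriolis, so pressure-gradient force balances both:
(1/ρ)|∂P/∂n| = fV + V²/R  →  V² + fR·V − fR·V_g = 0
With fR = 7.07×10⁻⁵ × 1655×10³ m = 117 m/s:
V = [−fR + √((fR)² + 4 fR V_g)]/2 = [−117 + √(117² + 4×117×38)]/2 = 30.2 m/s
Subgeostrophic (V < V_g = 38 m/s), as expected around a low.
Converting: 30.2 m/s × 1.944 = 59 knots

59 knots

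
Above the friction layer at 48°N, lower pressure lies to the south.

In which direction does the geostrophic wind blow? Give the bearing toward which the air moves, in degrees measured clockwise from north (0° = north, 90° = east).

The pressure-gradient force points toward the south (bearing 180°).
Geostrophic balance: in the Northern Hemisphere the Coriolis force deflects motion to the right, so the geostrophic wind blows 90° to the right of the pressure-gradient force (low pressure on the left).
Rotating 180° by 90° clockwise gives 270° — the wind blows toward the west.

270°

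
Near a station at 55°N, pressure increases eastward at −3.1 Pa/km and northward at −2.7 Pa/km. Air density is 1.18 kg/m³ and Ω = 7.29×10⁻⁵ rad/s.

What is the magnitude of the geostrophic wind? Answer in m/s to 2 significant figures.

29 m/s

Coriolis parameter at 55°N:
f = 2Ω sin φ = 2 × 7.29×10⁻⁵ × sin 55° = 1.19×10⁻⁴ s⁻¹
Component geostrophic relations (x east, y north):
u_g = −(1/(fρ)) ∂P/∂y,  v_g = (1/(fρ)) ∂P/∂x
u_g = −(−2.7×10⁻³)/(1.19×10⁻⁴ × 1.18) = 19.2 m/s;  v_g = (−3.1×10⁻³)/(1.19×10⁻⁴ × 1.18) = −22.0 m/s
|V_g| = √(u_g² + v_g²) = 29.2 m/s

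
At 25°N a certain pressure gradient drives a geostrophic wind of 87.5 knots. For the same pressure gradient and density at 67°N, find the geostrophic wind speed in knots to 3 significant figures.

40.2 knots

With the same pressure gradient and density, V_g ∝ 1/f ∝ 1/sin φ.
V₂ = V₁ · sin φ₁ / sin φ₂ = 87.5 × sin 25° / sin 67°
V₂ = 87.5 × 0.4226/0.9205 = 40.2 knots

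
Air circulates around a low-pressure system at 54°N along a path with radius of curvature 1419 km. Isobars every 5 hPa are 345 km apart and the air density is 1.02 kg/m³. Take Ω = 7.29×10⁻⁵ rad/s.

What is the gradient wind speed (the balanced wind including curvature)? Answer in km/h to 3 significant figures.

40.6 km/h

Coriolis parameter at 54°N:
f = 2Ω sin φ = 2 × 7.29×10⁻⁵ × sin 54° = 1.18×10⁻⁴ s⁻¹
Pressure gradient: |∂P/∂n| = 500 Pa / 345000 m = 1.45×10⁻³ Pa/m
Geostrophic speed: V_g = |∂P/∂n|/(fρ) = 1.45×10⁻³/(1.18×10⁻⁴ × 1.02) = 12.0 m/s
Around a low, centrifugal force acts outward with Coriolis, so pressure-gradient force balances both:
(1/ρ)|∂P/∂n| = fV + V²/R  →  V² + fR·V − fR·V_g = 0
With fR = 1.18×10⁻⁴ × 1419×10³ m = 167 m/s:
V = [−fR + √((fR)² + 4 fR V_g)]/2 = [−167 + √(167² + 4×167×12)]/2 = 11.3 m/s
Subgeostrophic (V < V_g = 12 m/s), as expected around a low.
Converting: 11.3 m/s × 3.6 = 40.6 km/h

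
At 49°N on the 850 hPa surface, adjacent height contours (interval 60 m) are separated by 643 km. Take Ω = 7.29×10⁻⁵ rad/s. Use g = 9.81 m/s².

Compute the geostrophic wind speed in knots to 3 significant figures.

16.2 knots

Coriolis parameter at 49°N:
f = 2Ω sin φ = 2 × 7.29×10⁻⁵ × sin 49° = 1.10×10⁻⁴ s⁻¹
Height gradient: |∂Z/∂n| = 60 m / 643000 m = 9.33×10⁻⁵
On a pressure surface, geostrophic balance gives V_g = (g/f)|∂Z/∂n|:
V_g = 9.81 × 9.33×10⁻⁵ / 1.10×10⁻⁴ = 8.32 m/s
Converting: 8.32 m/s × 1.944 = 16.2 knots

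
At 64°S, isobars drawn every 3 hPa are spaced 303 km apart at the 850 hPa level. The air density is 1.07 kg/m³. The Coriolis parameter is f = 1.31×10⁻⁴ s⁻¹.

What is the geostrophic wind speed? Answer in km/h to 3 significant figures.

25.4 km/h

Pressure gradient: |∂P/∂n| = 300 Pa / 303000 m = 9.90×10⁻⁴ Pa/m
Geostrophic balance (pressure-gradient force = Coriolis force):
V_g = (1/(fρ)) |∂P/∂n| = 9.90×10⁻⁴ / (1.31×10⁻⁴ × 1.07) = 7.06 m/s
Converting: 7.06 m/s × 3.6 = 25.4 km/h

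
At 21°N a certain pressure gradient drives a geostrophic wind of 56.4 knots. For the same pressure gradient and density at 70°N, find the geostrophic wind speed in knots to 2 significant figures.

22 knots

With the same pressure gradient and density, V_g ∝ 1/f ∝ 1/sin φ.
V₂ = V₁ · sin φ₁ / sin φ₂ = 56.4 × sin 21° / sin 70°
V₂ = 56.4 × 0.3584/0.9397 = 22 knots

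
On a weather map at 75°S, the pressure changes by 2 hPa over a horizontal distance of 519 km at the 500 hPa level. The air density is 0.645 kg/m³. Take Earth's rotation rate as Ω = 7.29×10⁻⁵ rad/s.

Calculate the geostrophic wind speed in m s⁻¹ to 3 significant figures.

4.24 m s⁻¹

Coriolis parameter at 75°S:
f = 2Ω sin φ = 2 × 7.29×10⁻⁵ × sin 75° = 1.41×10⁻⁴ s⁻¹
Pressure gradient: |∂P/∂n| = 200 Pa / 519000 m = 3.85×10⁻⁴ Pa/m
Geostrophic balance (pressure-gradient force = Coriolis force):
V_g = (1/(fρ)) |∂P/∂n| = 3.85×10⁻⁴ / (1.41×10⁻⁴ × 0.645) = 4.24 m/s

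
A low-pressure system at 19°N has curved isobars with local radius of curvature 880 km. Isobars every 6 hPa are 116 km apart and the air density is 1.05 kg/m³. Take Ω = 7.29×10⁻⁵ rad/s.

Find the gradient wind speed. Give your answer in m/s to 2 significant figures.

48 m/s

Coriolis parameter at 19°N:
f = 2Ω sin φ = 2 × 7.29×10⁻⁵ × sin 19° = 4.75×10⁻⁵ s⁻¹
Pressure gradient: |∂P/∂n| = 600 Pa / 116000 m = 5.17×10⁻³ Pa/m
Geostrophic speed: V_g = |∂P/∂n|/(fρ) = 5.17×10⁻³/(4.75×10⁻⁵ × 1.05) = 104 m/s
Around a low, centrifugal force acts outward with Coriolis, so pressure-gradient force balances both:
(1/ρ)|∂P/∂n| = fV + V²/R  →  V² + fR·V − fR·V_g = 0
With fR = 4.75×10⁻⁵ × 880×10³ m = 41.8 m/s:
V = [−fR + √((fR)² + 4 fR V_g)]/2 = [−41.8 + √(41.8² + 4×41.8×104)]/2 = 48.2 m/s
Subgeostrophic (V < V_g = 104 m/s), as expected around a low.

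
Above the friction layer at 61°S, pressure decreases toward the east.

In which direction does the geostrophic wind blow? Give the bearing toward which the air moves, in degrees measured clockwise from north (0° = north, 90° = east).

The pressure-gradient force points toward the east (bearing 090°).
Geostrophic balance: in the Southern Hemisphere the Coriolis force deflects motion to the left, so the geostrophic wind blows 90° to the left of the pressure-gradient force (low pressure on the right).
Rotating 090° by 90° counterclockwise gives 000° — the wind blows toward the north.

000°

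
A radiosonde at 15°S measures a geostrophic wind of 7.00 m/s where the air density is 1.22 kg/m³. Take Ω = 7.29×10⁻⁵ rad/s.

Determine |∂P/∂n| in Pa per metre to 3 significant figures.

3.22×10⁻⁴ Pa/m

Coriolis parameter at 15°S:
f = 2Ω sin φ = 2 × 7.29×10⁻⁵ × sin 15° = 3.77×10⁻⁵ s⁻¹
Geostrophic balance rearranged: |∂P/∂n| = f ρ V_g
|∂P/∂n| = 3.77×10⁻⁵ × 1.22 × 7.00 = 3.22×10⁻⁴ Pa/m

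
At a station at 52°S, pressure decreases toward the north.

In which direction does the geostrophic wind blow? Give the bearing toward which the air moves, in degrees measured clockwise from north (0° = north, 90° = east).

The pressure-gradient force points toward the north (bearing 000°).
Geostrophic balance: in the Southern Hemisphere the Coriolis force deflects motion to the left, so the geostrophic wind blows 90° to the left of the pressure-gradient force (low pressure on the right).
Rotating 000° by 90° counterclockwise gives 270° — the wind blows toward the west.

270°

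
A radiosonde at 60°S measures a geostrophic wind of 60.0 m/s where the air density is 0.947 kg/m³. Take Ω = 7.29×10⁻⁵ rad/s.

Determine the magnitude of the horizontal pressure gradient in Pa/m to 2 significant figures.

7.2×10⁻³ Pa/m

Coriolis parameter at 60°S:
f = 2Ω sin φ = 2 × 7.29×10⁻⁵ × sin 60° = 1.26×10⁻⁴ s⁻¹
Geostrophic balance rearranged: |∂P/∂n| = f ρ V_g
|∂P/∂n| = 1.26×10⁻⁴ × 0.947 × 60.0 = 7.17×10⁻³ Pa/m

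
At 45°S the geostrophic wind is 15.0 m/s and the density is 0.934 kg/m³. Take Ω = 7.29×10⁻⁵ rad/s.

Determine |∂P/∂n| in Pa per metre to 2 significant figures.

Coriolis parameter at 45°S:
f = 2Ω sin φ = 2 × 7.29×10⁻⁵ × sin 45° = 1.03×10⁻⁴ s⁻¹
Geostrophic balance rearranged: |∂P/∂n| = f ρ V_g
|∂P/∂n| = 1.03×10⁻⁴ × 0.934 × 15.0 = 1.44×10⁻³ Pa/m

1.4×10⁻³ Pa/m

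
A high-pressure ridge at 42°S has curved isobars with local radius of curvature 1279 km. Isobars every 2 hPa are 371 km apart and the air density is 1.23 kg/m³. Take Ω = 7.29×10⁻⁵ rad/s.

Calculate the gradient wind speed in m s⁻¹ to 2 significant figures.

Coriolis parameter at 42°S:
f = 2Ω sin φ = 2 × 7.29×10⁻⁵ × sin 42° = 9.76×10⁻⁵ s⁻¹
Pressure gradient: |∂P/∂n| = 200 Pa / 371000 m = 5.39×10⁻⁴ Pa/m
Geostrophic speed: V_g = |∂P/∂n|/(fρ) = 5.39×10⁻⁴/(9.76×10⁻⁵ × 1.23) = 4.49 m/s
Around a high, pressure-gradient force acts outward with centrifugal, so Coriolis balances both:
fV = (1/ρ)|∂P/∂n| + V²/R  →  V² − fR·V + fR·V_g = 0
With fR = 9.76×10⁻⁵ × 1279×10³ m = 125 m/s:
V = [fR − √((fR)² − 4 fR V_g)]/2 = [125 − √(125² − 4×125×4.49)]/2 = 4.67 m/s
Supergeostrophic (V > V_g = 4.49 m/s), as expected around a high.

4.7 m s⁻¹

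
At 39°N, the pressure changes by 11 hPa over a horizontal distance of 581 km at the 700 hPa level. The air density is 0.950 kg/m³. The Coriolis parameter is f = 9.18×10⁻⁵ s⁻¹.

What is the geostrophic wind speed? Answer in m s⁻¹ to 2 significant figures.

Pressure gradient: |∂P/∂n| = 1100 Pa / 581000 m = 1.89×10⁻³ Pa/m
Geostrophic balance (pressure-gradient force = Coriolis force):
V_g = (1/(fρ)) |∂P/∂n| = 1.89×10⁻³ / (9.18×10⁻⁵ × 0.950) = 21.7 m/s

22 m s⁻¹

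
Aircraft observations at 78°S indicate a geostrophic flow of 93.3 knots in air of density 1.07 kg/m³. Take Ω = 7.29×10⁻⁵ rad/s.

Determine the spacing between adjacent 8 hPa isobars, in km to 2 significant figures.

110 km

Coriolis parameter at 78°S:
f = 2Ω sin φ = 2 × 7.29×10⁻⁵ × sin 78° = 1.43×10⁻⁴ s⁻¹
Wind speed in SI: 93.3 knots = 48.0 m/s
Geostrophic balance rearranged: |∂P/∂n| = f ρ V_g
|∂P/∂n| = 1.43×10⁻⁴ × 1.07 × 48.0 = 7.32×10⁻³ Pa/m
Isobar spacing: Δn = ΔP/|∂P/∂n| = 800 Pa / 7.32×10⁻³ Pa/m = 109226 m ≈ 110 km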